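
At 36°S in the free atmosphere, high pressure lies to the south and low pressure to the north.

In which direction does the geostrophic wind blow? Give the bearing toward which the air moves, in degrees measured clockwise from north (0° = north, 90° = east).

270°

The pressure-gradient force points toward the north (bearing 000°).
Geostrophic balance: in the Southern Hemisphere the Coriolis force deflects motion to the left, so the geostrophic wind blows 90° to the left of the pressure-gradient force (low pressure on the right).
Rotating 000° by 90° counterclockwise gives 270° — the wind blows toward the west.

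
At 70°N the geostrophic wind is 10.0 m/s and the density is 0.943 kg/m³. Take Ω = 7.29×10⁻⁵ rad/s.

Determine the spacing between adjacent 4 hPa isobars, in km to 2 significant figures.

310 km

Coriolis parameter at 70°N:
f = 2Ω sin φ = 2 × 7.29×10⁻⁵ × sin 70° = 1.37×10⁻⁴ s⁻¹
Geostrophic balance rearranged: |∂P/∂n| = f ρ V_g
|∂P/∂n| = 1.37×10⁻⁴ × 0.943 × 10.0 = 1.29×10⁻³ Pa/m
Isobar spacing: Δn = ΔP/|∂P/∂n| = 400 Pa / 1.29×10⁻³ Pa/m = 309603 m ≈ 310 km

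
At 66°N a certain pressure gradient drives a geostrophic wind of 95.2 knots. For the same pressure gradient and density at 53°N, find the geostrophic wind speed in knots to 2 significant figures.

With the same pressure gradient and density, V_g ∝ 1/f ∝ 1/sin φ.
V₂ = V₁ · sin φ₁ / sin φ₂ = 95.2 × sin 66° / sin 53°
V₂ = 95.2 × 0.9135/0.7986 = 110 knots

110 knots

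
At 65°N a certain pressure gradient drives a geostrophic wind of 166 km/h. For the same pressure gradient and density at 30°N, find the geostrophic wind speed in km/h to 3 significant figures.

301 km/h

With the same pressure gradient and density, V_g ∝ 1/f ∝ 1/sin φ.
V₂ = V₁ · sin φ₁ / sin φ₂ = 166 × sin 65° / sin 30°
V₂ = 166 × 0.9063/0.5000 = 301 km/h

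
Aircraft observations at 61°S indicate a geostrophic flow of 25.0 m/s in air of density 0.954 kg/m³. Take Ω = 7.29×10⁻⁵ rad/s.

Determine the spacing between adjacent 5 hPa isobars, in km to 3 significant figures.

164 km

Coriolis parameter at 61°S:
f = 2Ω sin φ = 2 × 7.29×10⁻⁵ × sin 61° = 1.28×10⁻⁴ s⁻¹
Geostrophic balance rearranged: |∂P/∂n| = f ρ V_g
|∂P/∂n| = 1.28×10⁻⁴ × 0.954 × 25.0 = 3.04×10⁻³ Pa/m
Isobar spacing: Δn = ΔP/|∂P/∂n| = 500 Pa / 3.04×10⁻³ Pa/m = 164401 m ≈ 164 km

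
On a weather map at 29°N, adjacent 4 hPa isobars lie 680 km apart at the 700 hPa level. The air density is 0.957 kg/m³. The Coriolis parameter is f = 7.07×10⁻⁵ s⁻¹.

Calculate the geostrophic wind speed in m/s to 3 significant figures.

Pressure gradient: |∂P/∂n| = 400 Pa / 680000 m = 5.88×10⁻⁴ Pa/m
Geostrophic balance (pressure-gradient force = Coriolis force):
V_g = (1/(fρ)) |∂P/∂n| = 5.88×10⁻⁴ / (7.07×10⁻⁵ × 0.957) = 8.69 m/s

8.69 m/s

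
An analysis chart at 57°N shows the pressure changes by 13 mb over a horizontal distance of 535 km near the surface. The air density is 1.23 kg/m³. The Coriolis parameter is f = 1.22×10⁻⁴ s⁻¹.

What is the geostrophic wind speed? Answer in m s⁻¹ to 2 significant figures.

Pressure gradient: |∂P/∂n| = 1300 Pa / 535000 m = 2.43×10⁻³ Pa/m
Geostrophic balance (pressure-gradient force = Coriolis force):
V_g = (1/(fρ)) |∂P/∂n| = 2.43×10⁻³ / (1.22×10⁻⁴ × 1.23) = 16.2 m/s

16 m s⁻¹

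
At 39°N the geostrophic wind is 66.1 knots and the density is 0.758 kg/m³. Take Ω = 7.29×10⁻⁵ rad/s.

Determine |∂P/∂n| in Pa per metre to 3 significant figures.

Coriolis parameter at 39°N:
f = 2Ω sin φ = 2 × 7.29×10⁻⁵ × sin 39° = 9.18×10⁻⁵ s⁻¹
Wind speed in SI: 66.1 knots = 34.0 m/s
Geostrophic balance rearranged: |∂P/∂n| = f ρ V_g
|∂P/∂n| = 9.18×10⁻⁵ × 0.758 × 34.0 = 2.37×10⁻³ Pa/m

2.37×10⁻³ Pa/m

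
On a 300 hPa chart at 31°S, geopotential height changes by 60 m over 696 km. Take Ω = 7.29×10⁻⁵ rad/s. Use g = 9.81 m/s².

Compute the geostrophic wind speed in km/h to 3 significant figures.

Coriolis parameter at 31°S:
f = 2Ω sin φ = 2 × 7.29×10⁻⁵ × sin 31° = 7.51×10⁻⁵ s⁻¹
Height gradient: |∂Z/∂n| = 60 m / 696000 m = 8.62×10⁻⁵
On a pressure surface, geostrophic balance gives V_g = (g/f)|∂Z/∂n|:
V_g = 9.81 × 8.62×10⁻⁵ / 7.51×10⁻⁵ = 11.3 m/s
Converting: 11.3 m/s × 3.6 = 40.5 km/h

40.5 km/h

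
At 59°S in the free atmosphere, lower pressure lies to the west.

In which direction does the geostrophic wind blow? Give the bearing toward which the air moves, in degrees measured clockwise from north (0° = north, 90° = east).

The pressure-gradient force points toward the west (bearing 270°).
Geostrophic balance: in the Southern Hemisphere the Coriolis force deflects motion to the left, so the geostrophic wind blows 90° to the left of the pressure-gradient force (low pressure on the right).
Rotating 270° by 90° counterclockwise gives 180° — the wind blows toward the south.

180°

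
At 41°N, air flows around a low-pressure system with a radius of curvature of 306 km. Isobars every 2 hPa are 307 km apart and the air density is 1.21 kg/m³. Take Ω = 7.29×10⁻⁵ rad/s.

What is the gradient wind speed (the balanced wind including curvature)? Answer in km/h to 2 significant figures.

17 km/h

Coriolis parameter at 41°N:
f = 2Ω sin φ = 2 × 7.29×10⁻⁵ × sin 41° = 9.57×10⁻⁵ s⁻¹
Pressure gradient: |∂P/∂n| = 200 Pa / 307000 m = 6.51×10⁻⁴ Pa/m
Geostrophic speed: V_g = |∂P/∂n|/(fρ) = 6.51×10⁻⁴/(9.57×10⁻⁵ × 1.21) = 5.63 m/s
Around a low, centrifugal force acts outward with Coriolis, so pressure-gradient force balances both:
(1/ρ)|∂P/∂n| = fV + V²/R  →  V² + fR·V − fR·V_g = 0
With fR = 9.57×10⁻⁵ × 306×10³ m = 29.3 m/s:
V = [−fR + √((fR)² + 4 fR V_g)]/2 = [−29.3 + √(29.3² + 4×29.3×5.63)]/2 = 4.83 m/s
Subgeostrophic (V < V_g = 5.63 m/s), as expected around a low.
Converting: 4.83 m/s × 3.6 = 17 km/h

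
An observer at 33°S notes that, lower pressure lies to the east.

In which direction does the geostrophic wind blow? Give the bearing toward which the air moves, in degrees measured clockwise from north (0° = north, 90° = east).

000°

The pressure-gradient force points toward the east (bearing 090°).
Geostrophic balance: in the Southern Hemisphere the Coriolis force deflects motion to the left, so the geostrophic wind blows 90° to the left of the pressure-gradient force (low pressure on the right).
Rotating 090° by 90° counterclockwise gives 000° — the wind blows toward the north.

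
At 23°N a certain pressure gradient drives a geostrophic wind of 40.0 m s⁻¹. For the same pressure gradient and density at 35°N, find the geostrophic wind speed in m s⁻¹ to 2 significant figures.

With the same pressure gradient and density, V_g ∝ 1/f ∝ 1/sin φ.
V₂ = V₁ · sin φ₁ / sin φ₂ = 40.0 × sin 23° / sin 35°
V₂ = 40.0 × 0.3907/0.5736 = 27 m s⁻¹

27 m s⁻¹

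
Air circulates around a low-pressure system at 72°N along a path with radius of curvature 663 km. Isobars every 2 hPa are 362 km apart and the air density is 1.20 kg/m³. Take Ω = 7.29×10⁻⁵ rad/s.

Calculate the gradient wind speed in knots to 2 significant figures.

6.2 knots

Coriolis parameter at 72°N:
f = 2Ω sin φ = 2 × 7.29×10⁻⁵ × sin 72° = 1.39×10⁻⁴ s⁻¹
Pressure gradient: |∂P/∂n| = 200 Pa / 362000 m = 5.52×10⁻⁴ Pa/m
Geostrophic speed: V_g = |∂P/∂n|/(fρ) = 5.52×10⁻⁴/(1.39×10⁻⁴ × 1.20) = 3.32 m/s
Around a low, centrifugal force acts outward with Coriolis, so pressure-gradient force balances both:
(1/ρ)|∂P/∂n| = fV + V²/R  →  V² + fR·V − fR·V_g = 0
With fR = 1.39×10⁻⁴ × 663×10³ m = 91.9 m/s:
V = [−fR + √((fR)² + 4 fR V_g)]/2 = [−91.9 + √(91.9² + 4×91.9×3.32)]/2 = 3.21 m/s
Subgeostrophic (V < V_g = 3.32 m/s), as expected around a low.
Converting: 3.21 m/s × 1.944 = 6.2 knots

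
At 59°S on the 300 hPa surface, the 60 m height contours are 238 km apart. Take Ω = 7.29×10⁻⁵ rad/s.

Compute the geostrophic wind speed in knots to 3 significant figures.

38.5 knots

Coriolis parameter at 59°S:
f = 2Ω sin φ = 2 × 7.29×10⁻⁵ × sin 59° = 1.25×10⁻⁴ s⁻¹
Height gradient: |∂Z/∂n| = 60 m / 238000 m = 2.52×10⁻⁴
On a pressure surface, geostrophic balance gives V_g = (g/f)|∂Z/∂n|:
V_g = 9.81 × 2.52×10⁻⁴ / 1.25×10⁻⁴ = 19.8 m/s
Converting: 19.8 m/s × 1.944 = 38.5 knots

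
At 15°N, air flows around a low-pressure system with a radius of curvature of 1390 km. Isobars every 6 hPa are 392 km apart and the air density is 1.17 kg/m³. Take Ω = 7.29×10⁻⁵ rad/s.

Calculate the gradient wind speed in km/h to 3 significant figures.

85.8 km/h

Coriolis parameter at 15°N:
f = 2Ω sin φ = 2 × 7.29×10⁻⁵ × sin 15° = 3.77×10⁻⁵ s⁻¹
Pressure gradient: |∂P/∂n| = 600 Pa / 392000 m = 1.53×10⁻³ Pa/m
Geostrophic speed: V_g = |∂P/∂n|/(fρ) = 1.53×10⁻³/(3.77×10⁻⁵ × 1.17) = 34.7 m/s
Around a low, centrifugal force acts outward with Coriolis, so pressure-gradient force balances both:
(1/ρ)|∂P/∂n| = fV + V²/R  →  V² + fR·V − fR·V_g = 0
With fR = 3.77×10⁻⁵ × 1390×10³ m = 52.5 m/s:
V = [−fR + √((fR)² + 4 fR V_g)]/2 = [−52.5 + √(52.5² + 4×52.5×34.7)]/2 = 23.8 m/s
Subgeostrophic (V < V_g = 34.7 m/s), as expected around a low.
Converting: 23.8 m/s × 3.6 = 85.8 km/h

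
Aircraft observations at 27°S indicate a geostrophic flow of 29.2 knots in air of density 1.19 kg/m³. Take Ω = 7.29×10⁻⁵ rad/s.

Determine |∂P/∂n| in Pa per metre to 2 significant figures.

1.2×10⁻³ Pa/m

Coriolis parameter at 27°S:
f = 2Ω sin φ = 2 × 7.29×10⁻⁵ × sin 27° = 6.62×10⁻⁵ s⁻¹
Wind speed in SI: 29.2 knots = 15.0 m/s
Geostrophic balance rearranged: |∂P/∂n| = f ρ V_g
|∂P/∂n| = 6.62×10⁻⁵ × 1.19 × 15.0 = 1.18×10⁻³ Pa/m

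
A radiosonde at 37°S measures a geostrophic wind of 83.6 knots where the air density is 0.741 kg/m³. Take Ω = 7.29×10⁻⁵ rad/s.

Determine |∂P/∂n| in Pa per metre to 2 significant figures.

Coriolis parameter at 37°S:
f = 2Ω sin φ = 2 × 7.29×10⁻⁵ × sin 37° = 8.77×10⁻⁵ s⁻¹
Wind speed in SI: 83.6 knots = 43.0 m/s
Geostrophic balance rearranged: |∂P/∂n| = f ρ V_g
|∂P/∂n| = 8.77×10⁻⁵ × 0.741 × 43.0 = 2.80×10⁻³ Pa/m

2.8×10⁻³ Pa/m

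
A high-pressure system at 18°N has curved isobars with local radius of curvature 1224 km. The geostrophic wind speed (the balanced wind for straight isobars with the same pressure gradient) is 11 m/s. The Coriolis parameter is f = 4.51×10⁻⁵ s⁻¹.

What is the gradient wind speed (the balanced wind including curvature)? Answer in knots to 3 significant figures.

Around a high, pressure-gradient force acts outward with centrifugal, so Coriolis balances both:
fV = (1/ρ)|∂P/∂n| + V²/R  →  V² − fR·V + fR·V_g = 0
With fR = 4.51×10⁻⁵ × 1224×10³ m = 55.2 m/s:
V = [fR − √((fR)² − 4 fR V_g)]/2 = [55.2 − √(55.2² − 4×55.2×11)]/2 = 15.2 m/s
Supergeostrophic (V > V_g = 11 m/s), as expected around a high.
Converting: 15.2 m/s × 1.944 = 29.5 knots

29.5 knots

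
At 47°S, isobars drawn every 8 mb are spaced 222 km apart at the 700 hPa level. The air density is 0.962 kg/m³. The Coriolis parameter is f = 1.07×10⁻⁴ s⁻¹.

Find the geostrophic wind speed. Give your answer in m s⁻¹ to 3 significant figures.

Pressure gradient: |∂P/∂n| = 800 Pa / 222000 m = 3.60×10⁻³ Pa/m
Geostrophic balance (pressure-gradient force = Coriolis force):
V_g = (1/(fρ)) |∂P/∂n| = 3.60×10⁻³ / (1.07×10⁻⁴ × 0.962) = 35.0 m/s

35.0 m s⁻¹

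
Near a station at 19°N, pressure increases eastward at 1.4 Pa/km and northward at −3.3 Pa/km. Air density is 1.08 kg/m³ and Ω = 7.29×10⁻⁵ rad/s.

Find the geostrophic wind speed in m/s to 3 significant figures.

69.9 m/s

Coriolis parameter at 19°N:
f = 2Ω sin φ = 2 × 7.29×10⁻⁵ × sin 19° = 4.75×10⁻⁵ s⁻¹
Component geostrophic relations (x east, y north):
u_g = −(1/(fρ)) ∂P/∂y,  v_g = (1/(fρ)) ∂P/∂x
u_g = −(−3.3×10⁻³)/(4.75×10⁻⁵ × 1.08) = 64.4 m/s;  v_g = (1.4×10⁻³)/(4.75×10⁻⁵ × 1.08) = 27.3 m/s
|V_g| = √(u_g² + v_g²) = 69.9 m/s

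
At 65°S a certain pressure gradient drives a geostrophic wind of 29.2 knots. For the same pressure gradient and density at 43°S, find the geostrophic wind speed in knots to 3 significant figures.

38.8 knots

With the same pressure gradient and density, V_g ∝ 1/f ∝ 1/sin φ.
V₂ = V₁ · sin φ₁ / sin φ₂ = 29.2 × sin 65° / sin 43°
V₂ = 29.2 × 0.9063/0.6820 = 38.8 knots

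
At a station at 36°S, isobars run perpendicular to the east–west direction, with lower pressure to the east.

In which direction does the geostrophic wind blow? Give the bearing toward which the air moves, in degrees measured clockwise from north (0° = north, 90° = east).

000°

The pressure-gradient force points toward the east (bearing 090°).
Geostrophic balance: in the Southern Hemisphere the Coriolis force deflects motion to the left, so the geostrophic wind blows 90° to the left of the pressure-gradient force (low pressure on the right).
Rotating 090° by 90° counterclockwise gives 000° — the wind blows toward the north.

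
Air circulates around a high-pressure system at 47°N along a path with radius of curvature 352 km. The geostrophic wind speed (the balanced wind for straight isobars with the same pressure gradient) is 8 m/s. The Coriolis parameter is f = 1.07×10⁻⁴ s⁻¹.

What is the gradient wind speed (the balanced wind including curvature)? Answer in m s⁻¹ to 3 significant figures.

11.5 m s⁻¹

Around a high, pressure-gradient force acts outward with centrifugal, so Coriolis balances both:
fV = (1/ρ)|∂P/∂n| + V²/R  →  V² − fR·V + fR·V_g = 0
With fR = 1.07×10⁻⁴ × 352×10³ m = 37.7 m/s:
V = [fR − √((fR)² − 4 fR V_g)]/2 = [37.7 − √(37.7² − 4×37.7×8)]/2 = 11.5 m/s
Supergeostrophic (V > V_g = 8 m/s), as expected around a high.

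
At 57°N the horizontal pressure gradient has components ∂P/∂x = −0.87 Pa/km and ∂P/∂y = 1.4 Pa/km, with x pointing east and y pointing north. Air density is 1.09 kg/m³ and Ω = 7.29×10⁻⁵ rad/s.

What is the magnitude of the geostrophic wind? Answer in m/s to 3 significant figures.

12.4 m/s

Coriolis parameter at 57°N:
f = 2Ω sin φ = 2 × 7.29×10⁻⁵ × sin 57° = 1.22×10⁻⁴ s⁻¹
Component geostrophic relations (x east, y north):
u_g = −(1/(fρ)) ∂P/∂y,  v_g = (1/(fρ)) ∂P/∂x
u_g = −(1.4×10⁻³)/(1.22×10⁻⁴ × 1.09) = −10.5 m/s;  v_g = (−0.87×10⁻³)/(1.22×10⁻⁴ × 1.09) = −6.53 m/s
|V_g| = √(u_g² + v_g²) = 12.4 m/s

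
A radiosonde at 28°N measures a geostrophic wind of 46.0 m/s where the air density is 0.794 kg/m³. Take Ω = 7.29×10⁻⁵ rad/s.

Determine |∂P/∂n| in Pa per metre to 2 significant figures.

2.5×10⁻³ Pa/m

Coriolis parameter at 28°N:
f = 2Ω sin φ = 2 × 7.29×10⁻⁵ × sin 28° = 6.84×10⁻⁵ s⁻¹
Geostrophic balance rearranged: |∂P/∂n| = f ρ V_g
|∂P/∂n| = 6.84×10⁻⁵ × 0.794 × 46.0 = 2.50×10⁻³ Pa/m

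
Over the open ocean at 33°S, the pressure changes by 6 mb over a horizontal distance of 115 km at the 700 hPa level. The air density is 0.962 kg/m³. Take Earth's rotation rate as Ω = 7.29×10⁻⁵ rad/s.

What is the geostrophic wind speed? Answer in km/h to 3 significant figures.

Coriolis parameter at 33°S:
f = 2Ω sin φ = 2 × 7.29×10⁻⁵ × sin 33° = 7.94×10⁻⁵ s⁻¹
Pressure gradient: |∂P/∂n| = 600 Pa / 115000 m = 5.22×10⁻³ Pa/m
Geostrophic balance (pressure-gradient force = Coriolis force):
V_g = (1/(fρ)) |∂P/∂n| = 5.22×10⁻³ / (7.94×10⁻⁵ × 0.962) = 68.3 m/s
Converting: 68.3 m/s × 3.6 = 246 km/h

246 km/h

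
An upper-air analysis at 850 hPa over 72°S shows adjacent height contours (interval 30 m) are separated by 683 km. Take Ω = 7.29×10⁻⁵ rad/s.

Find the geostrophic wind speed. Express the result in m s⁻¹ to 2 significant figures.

Coriolis parameter at 72°S:
f = 2Ω sin φ = 2 × 7.29×10⁻⁵ × sin 72° = 1.39×10⁻⁴ s⁻¹
Height gradient: |∂Z/∂n| = 30 m / 683000 m = 4.39×10⁻⁵
On a pressure surface, geostrophic balance gives V_g = (g/f)|∂Z/∂n|:
V_g = 9.81 × 4.39×10⁻⁵ / 1.39×10⁻⁴ = 3.11 m/s

3.1 m s⁻¹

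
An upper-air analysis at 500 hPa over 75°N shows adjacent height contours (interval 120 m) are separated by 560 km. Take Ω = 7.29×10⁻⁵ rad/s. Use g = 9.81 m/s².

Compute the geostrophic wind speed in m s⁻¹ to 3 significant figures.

14.9 m s⁻¹

Coriolis parameter at 75°N:
f = 2Ω sin φ = 2 × 7.29×10⁻⁵ × sin 75° = 1.41×10⁻⁴ s⁻¹
Height gradient: |∂Z/∂n| = 120 m / 560000 m = 2.14×10⁻⁴
On a pressure surface, geostrophic balance gives V_g = (g/f)|∂Z/∂n|:
V_g = 9.81 × 2.14×10⁻⁴ / 1.41×10⁻⁴ = 14.9 m/s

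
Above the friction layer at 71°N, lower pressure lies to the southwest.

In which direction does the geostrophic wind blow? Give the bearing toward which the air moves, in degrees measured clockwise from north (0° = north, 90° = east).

315°

The pressure-gradient force points toward the southwest (bearing 225°).
Geostrophic balance: in the Northern Hemisphere the Coriolis force deflects motion to the right, so the geostrophic wind blows 90° to the right of the pressure-gradient force (low pressure on the left).
Rotating 225° by 90° clockwise gives 315° — the wind blows toward the northwest.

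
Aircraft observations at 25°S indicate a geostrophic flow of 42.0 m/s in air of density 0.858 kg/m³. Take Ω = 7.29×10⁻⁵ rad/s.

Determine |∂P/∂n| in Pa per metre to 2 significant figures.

Coriolis parameter at 25°S:
f = 2Ω sin φ = 2 × 7.29×10⁻⁵ × sin 25° = 6.16×10⁻⁵ s⁻¹
Geostrophic balance rearranged: |∂P/∂n| = f ρ V_g
|∂P/∂n| = 6.16×10⁻⁵ × 0.858 × 42.0 = 2.22×10⁻³ Pa/m

2.2×10⁻³ Pa/m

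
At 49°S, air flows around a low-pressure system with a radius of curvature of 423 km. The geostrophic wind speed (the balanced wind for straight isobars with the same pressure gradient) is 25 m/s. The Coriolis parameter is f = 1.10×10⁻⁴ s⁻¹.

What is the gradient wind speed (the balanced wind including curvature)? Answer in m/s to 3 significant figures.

18.0 m/s

Around a low, centrifugal force acts outward with Coriolis, so pressure-gradient force balances both:
(1/ρ)|∂P/∂n| = fV + V²/R  →  V² + fR·V − fR·V_g = 0
With fR = 1.10×10⁻⁴ × 423×10³ m = 46.5 m/s:
V = [−fR + √((fR)² + 4 fR V_g)]/2 = [−46.5 + √(46.5² + 4×46.5×25)]/2 = 18 m/s
Subgeostrophic (V < V_g = 25 m/s), as expected around a low.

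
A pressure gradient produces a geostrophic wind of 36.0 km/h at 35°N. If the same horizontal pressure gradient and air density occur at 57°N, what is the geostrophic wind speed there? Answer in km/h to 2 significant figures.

25 km/h

With the same pressure gradient and density, V_g ∝ 1/f ∝ 1/sin φ.
V₂ = V₁ · sin φ₁ / sin φ₂ = 36.0 × sin 35° / sin 57°
V₂ = 36.0 × 0.5736/0.8387 = 25 km/h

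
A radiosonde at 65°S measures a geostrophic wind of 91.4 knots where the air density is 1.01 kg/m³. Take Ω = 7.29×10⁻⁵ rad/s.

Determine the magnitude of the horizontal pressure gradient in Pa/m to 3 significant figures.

6.28×10⁻³ Pa/m

Coriolis parameter at 65°S:
f = 2Ω sin φ = 2 × 7.29×10⁻⁵ × sin 65° = 1.32×10⁻⁴ s⁻¹
Wind speed in SI: 91.4 knots = 47.0 m/s
Geostrophic balance rearranged: |∂P/∂n| = f ρ V_g
|∂P/∂n| = 1.32×10⁻⁴ × 1.01 × 47.0 = 6.28×10⁻³ Pa/m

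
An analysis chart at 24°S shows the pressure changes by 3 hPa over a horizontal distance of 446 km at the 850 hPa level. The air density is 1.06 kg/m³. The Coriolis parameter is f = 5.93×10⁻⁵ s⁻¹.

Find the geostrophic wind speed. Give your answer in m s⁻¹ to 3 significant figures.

10.7 m s⁻¹

Pressure gradient: |∂P/∂n| = 300 Pa / 446000 m = 6.73×10⁻⁴ Pa/m
Geostrophic balance (pressure-gradient force = Coriolis force):
V_g = (1/(fρ)) |∂P/∂n| = 6.73×10⁻⁴ / (5.93×10⁻⁵ × 1.06) = 10.7 m/s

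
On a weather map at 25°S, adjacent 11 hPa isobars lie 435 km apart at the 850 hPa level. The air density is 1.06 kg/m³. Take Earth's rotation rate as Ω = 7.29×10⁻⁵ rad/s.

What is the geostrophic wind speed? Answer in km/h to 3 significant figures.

Coriolis parameter at 25°S:
f = 2Ω sin φ = 2 × 7.29×10⁻⁵ × sin 25° = 6.16×10⁻⁵ s⁻¹
Pressure gradient: |∂P/∂n| = 1100 Pa / 435000 m = 2.53×10⁻³ Pa/m
Geostrophic balance (pressure-gradient force = Coriolis force):
V_g = (1/(fρ)) |∂P/∂n| = 2.53×10⁻³ / (6.16×10⁻⁵ × 1.06) = 38.7 m/s
Converting: 38.7 m/s × 3.6 = 139 km/h

139 km/h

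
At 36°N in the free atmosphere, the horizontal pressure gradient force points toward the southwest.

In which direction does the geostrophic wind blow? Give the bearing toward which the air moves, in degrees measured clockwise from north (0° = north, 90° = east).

The pressure-gradient force points toward the southwest (bearing 225°).
Geostrophic balance: in the Northern Hemisphere the Coriolis force deflects motion to the right, so the geostrophic wind blows 90° to the right of the pressure-gradient force (low pressure on the left).
Rotating 225° by 90° clockwise gives 315° — the wind blows toward the northwest.

315°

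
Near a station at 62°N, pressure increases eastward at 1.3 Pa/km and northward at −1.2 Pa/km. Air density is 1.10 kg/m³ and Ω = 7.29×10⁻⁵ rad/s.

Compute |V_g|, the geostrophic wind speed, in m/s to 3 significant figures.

12.5 m/s

Coriolis parameter at 62°N:
f = 2Ω sin φ = 2 × 7.29×10⁻⁵ × sin 62° = 1.29×10⁻⁴ s⁻¹
Component geostrophic relations (x east, y north):
u_g = −(1/(fρ)) ∂P/∂y,  v_g = (1/(fρ)) ∂P/∂x
u_g = −(−1.2×10⁻³)/(1.29×10⁻⁴ × 1.10) = 8.47 m/s;  v_g = (1.3×10⁻³)/(1.29×10⁻⁴ × 1.10) = 9.18 m/s
|V_g| = √(u_g² + v_g²) = 12.5 m/s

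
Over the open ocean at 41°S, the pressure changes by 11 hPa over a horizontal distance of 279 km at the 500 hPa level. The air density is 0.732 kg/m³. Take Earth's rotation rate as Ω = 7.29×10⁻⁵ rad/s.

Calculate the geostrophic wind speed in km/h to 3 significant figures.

203 km/h

Coriolis parameter at 41°S:
f = 2Ω sin φ = 2 × 7.29×10⁻⁵ × sin 41° = 9.57×10⁻⁵ s⁻¹
Pressure gradient: |∂P/∂n| = 1100 Pa / 279000 m = 3.94×10⁻³ Pa/m
Geostrophic balance (pressure-gradient force = Coriolis force):
V_g = (1/(fρ)) |∂P/∂n| = 3.94×10⁻³ / (9.57×10⁻⁵ × 0.732) = 56.3 m/s
Converting: 56.3 m/s × 3.6 = 203 km/h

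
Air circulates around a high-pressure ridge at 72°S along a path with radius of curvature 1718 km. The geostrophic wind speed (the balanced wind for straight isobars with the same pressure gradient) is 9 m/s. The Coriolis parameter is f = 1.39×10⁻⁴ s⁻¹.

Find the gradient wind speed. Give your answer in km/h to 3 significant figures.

33.7 km/h

Around a high, pressure-gradient force acts outward with centrifugal, so Coriolis balances both:
fV = (1/ρ)|∂P/∂n| + V²/R  →  V² − fR·V + fR·V_g = 0
With fR = 1.39×10⁻⁴ × 1718×10³ m = 239 m/s:
V = [fR − √((fR)² − 4 fR V_g)]/2 = [239 − √(239² − 4×239×9)]/2 = 9.37 m/s
Supergeostrophic (V > V_g = 9 m/s), as expected around a high.
Converting: 9.37 m/s × 3.6 = 33.7 km/h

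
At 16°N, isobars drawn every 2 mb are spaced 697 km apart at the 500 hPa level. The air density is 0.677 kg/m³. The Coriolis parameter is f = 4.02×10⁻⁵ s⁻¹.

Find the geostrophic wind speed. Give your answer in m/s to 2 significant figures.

Pressure gradient: |∂P/∂n| = 200 Pa / 697000 m = 2.87×10⁻⁴ Pa/m
Geostrophic balance (pressure-gradient force = Coriolis force):
V_g = (1/(fρ)) |∂P/∂n| = 2.87×10⁻⁴ / (4.02×10⁻⁵ × 0.677) = 10.5 m/s

11 m/s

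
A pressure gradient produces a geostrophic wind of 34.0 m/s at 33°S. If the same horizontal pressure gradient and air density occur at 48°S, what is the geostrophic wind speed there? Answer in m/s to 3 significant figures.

24.9 m/s

With the same pressure gradient and density, V_g ∝ 1/f ∝ 1/sin φ.
V₂ = V₁ · sin φ₁ / sin φ₂ = 34.0 × sin 33° / sin 48°
V₂ = 34.0 × 0.5446/0.7431 = 24.9 m/s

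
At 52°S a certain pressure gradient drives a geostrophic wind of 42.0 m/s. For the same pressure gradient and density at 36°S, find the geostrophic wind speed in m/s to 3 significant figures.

With the same pressure gradient and density, V_g ∝ 1/f ∝ 1/sin φ.
V₂ = V₁ · sin φ₁ / sin φ₂ = 42.0 × sin 52° / sin 36°
V₂ = 42.0 × 0.7880/0.5878 = 56.3 m/s

56.3 m/s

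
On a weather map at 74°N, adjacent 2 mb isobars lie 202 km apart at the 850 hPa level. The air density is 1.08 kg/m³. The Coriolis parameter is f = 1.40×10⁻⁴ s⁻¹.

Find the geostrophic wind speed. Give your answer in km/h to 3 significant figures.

Pressure gradient: |∂P/∂n| = 200 Pa / 202000 m = 9.90×10⁻⁴ Pa/m
Geostrophic balance (pressure-gradient force = Coriolis force):
V_g = (1/(fρ)) |∂P/∂n| = 9.90×10⁻⁴ / (1.40×10⁻⁴ × 1.08) = 6.55 m/s
Converting: 6.55 m/s × 3.6 = 23.6 km/h

23.6 km/h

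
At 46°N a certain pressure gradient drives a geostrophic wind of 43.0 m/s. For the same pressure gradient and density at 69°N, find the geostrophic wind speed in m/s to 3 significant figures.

33.1 m/s

With the same pressure gradient and density, V_g ∝ 1/f ∝ 1/sin φ.
V₂ = V₁ · sin φ₁ / sin φ₂ = 43.0 × sin 46° / sin 69°
V₂ = 43.0 × 0.7193/0.9336 = 33.1 m/s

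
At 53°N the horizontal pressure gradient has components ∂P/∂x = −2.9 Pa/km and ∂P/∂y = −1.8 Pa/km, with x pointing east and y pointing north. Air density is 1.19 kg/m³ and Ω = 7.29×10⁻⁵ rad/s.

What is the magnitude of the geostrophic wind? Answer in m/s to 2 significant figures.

25 m/s

Coriolis parameter at 53°N:
f = 2Ω sin φ = 2 × 7.29×10⁻⁵ × sin 53° = 1.16×10⁻⁴ s⁻¹
Component geostrophic relations (x east, y north):
u_g = −(1/(fρ)) ∂P/∂y,  v_g = (1/(fρ)) ∂P/∂x
u_g = −(−1.8×10⁻³)/(1.16×10⁻⁴ × 1.19) = 13.0 m/s;  v_g = (−2.9×10⁻³)/(1.16×10⁻⁴ × 1.19) = −20.9 m/s
|V_g| = √(u_g² + v_g²) = 24.6 m/s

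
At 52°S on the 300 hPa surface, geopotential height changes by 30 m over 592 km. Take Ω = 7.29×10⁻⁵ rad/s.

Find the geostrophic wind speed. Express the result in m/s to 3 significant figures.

Coriolis parameter at 52°S:
f = 2Ω sin φ = 2 × 7.29×10⁻⁵ × sin 52° = 1.15×10⁻⁴ s⁻¹
Height gradient: |∂Z/∂n| = 30 m / 592000 m = 5.07×10⁻⁵
On a pressure surface, geostrophic balance gives V_g = (g/f)|∂Z/∂n|:
V_g = 9.81 × 5.07×10⁻⁵ / 1.15×10⁻⁴ = 4.33 m/s

4.33 m/s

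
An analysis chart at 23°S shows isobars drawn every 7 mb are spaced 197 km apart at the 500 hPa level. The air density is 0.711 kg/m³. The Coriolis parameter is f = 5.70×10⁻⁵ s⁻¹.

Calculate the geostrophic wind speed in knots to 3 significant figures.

Pressure gradient: |∂P/∂n| = 700 Pa / 197000 m = 3.55×10⁻³ Pa/m
Geostrophic balance (pressure-gradient force = Coriolis force):
V_g = (1/(fρ)) |∂P/∂n| = 3.55×10⁻³ / (5.70×10⁻⁵ × 0.711) = 87.7 m/s
Converting: 87.7 m/s × 1.944 = 170 knots

170 knots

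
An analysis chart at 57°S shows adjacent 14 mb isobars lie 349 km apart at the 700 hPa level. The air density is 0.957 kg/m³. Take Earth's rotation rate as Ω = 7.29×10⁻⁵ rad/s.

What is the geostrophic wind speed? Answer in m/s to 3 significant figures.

34.3 m/s

Coriolis parameter at 57°S:
f = 2Ω sin φ = 2 × 7.29×10⁻⁵ × sin 57° = 1.22×10⁻⁴ s⁻¹
Pressure gradient: |∂P/∂n| = 1400 Pa / 349000 m = 4.01×10⁻³ Pa/m
Geostrophic balance (pressure-gradient force = Coriolis force):
V_g = (1/(fρ)) |∂P/∂n| = 4.01×10⁻³ / (1.22×10⁻⁴ × 0.957) = 34.3 m/s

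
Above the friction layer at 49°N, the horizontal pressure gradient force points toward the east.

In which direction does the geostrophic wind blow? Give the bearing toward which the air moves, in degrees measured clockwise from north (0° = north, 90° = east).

180°

The pressure-gradient force points toward the east (bearing 090°).
Geostrophic balance: in the Northern Hemisphere the Coriolis force deflects motion to the right, so the geostrophic wind blows 90° to the right of the pressure-gradient force (low pressure on the left).
Rotating 090° by 90° clockwise gives 180° — the wind blows toward the south.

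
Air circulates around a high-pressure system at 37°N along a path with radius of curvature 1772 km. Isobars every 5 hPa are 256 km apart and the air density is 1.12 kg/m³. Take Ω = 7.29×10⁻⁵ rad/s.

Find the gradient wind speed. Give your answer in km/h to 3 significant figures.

Coriolis parameter at 37°N:
f = 2Ω sin φ = 2 × 7.29×10⁻⁵ × sin 37° = 8.77×10⁻⁵ s⁻¹
Pressure gradient: |∂P/∂n| = 500 Pa / 256000 m = 1.95×10⁻³ Pa/m
Geostrophic speed: V_g = |∂P/∂n|/(fρ) = 1.95×10⁻³/(8.77×10⁻⁵ × 1.12) = 19.9 m/s
Around a high, pressure-gradient force acts outward with centrifugal, so Coriolis balances both:
fV = (1/ρ)|∂P/∂n| + V²/R  →  V² − fR·V + fR·V_g = 0
With fR = 8.77×10⁻⁵ × 1772×10³ m = 155 m/s:
V = [fR − √((fR)² − 4 fR V_g)]/2 = [155 − √(155² − 4×155×19.9)]/2 = 23.4 m/s
Supergeostrophic (V > V_g = 19.9 m/s), as expected around a high.
Converting: 23.4 m/s × 3.6 = 84.2 km/h

84.2 km/h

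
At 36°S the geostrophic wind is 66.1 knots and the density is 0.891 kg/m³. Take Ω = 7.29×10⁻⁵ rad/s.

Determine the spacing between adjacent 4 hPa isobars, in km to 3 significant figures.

154 km

Coriolis parameter at 36°S:
f = 2Ω sin φ = 2 × 7.29×10⁻⁵ × sin 36° = 8.57×10⁻⁵ s⁻¹
Wind speed in SI: 66.1 knots = 34.0 m/s
Geostrophic balance rearranged: |∂P/∂n| = f ρ V_g
|∂P/∂n| = 8.57×10⁻⁵ × 0.891 × 34.0 = 2.60×10⁻³ Pa/m
Isobar spacing: Δn = ΔP/|∂P/∂n| = 400 Pa / 2.60×10⁻³ Pa/m = 154052 m ≈ 154 km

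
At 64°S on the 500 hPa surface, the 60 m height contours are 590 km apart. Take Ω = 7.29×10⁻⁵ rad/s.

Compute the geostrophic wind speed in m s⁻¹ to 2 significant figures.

7.6 m s⁻¹

Coriolis parameter at 64°S:
f = 2Ω sin φ = 2 × 7.29×10⁻⁵ × sin 64° = 1.31×10⁻⁴ s⁻¹
Height gradient: |∂Z/∂n| = 60 m / 590000 m = 1.02×10⁻⁴
On a pressure surface, geostrophic balance gives V_g = (g/f)|∂Z/∂n|:
V_g = 9.81 × 1.02×10⁻⁴ / 1.31×10⁻⁴ = 7.61 m/s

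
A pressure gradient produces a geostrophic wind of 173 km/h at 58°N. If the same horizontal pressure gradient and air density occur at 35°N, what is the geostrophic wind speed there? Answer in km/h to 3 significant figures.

With the same pressure gradient and density, V_g ∝ 1/f ∝ 1/sin φ.
V₂ = V₁ · sin φ₁ / sin φ₂ = 173 × sin 58° / sin 35°
V₂ = 173 × 0.8480/0.5736 = 256 km/h

256 km/h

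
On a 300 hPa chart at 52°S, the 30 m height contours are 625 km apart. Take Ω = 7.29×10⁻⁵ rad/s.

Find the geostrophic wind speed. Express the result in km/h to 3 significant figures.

14.8 km/h

Coriolis parameter at 52°S:
f = 2Ω sin φ = 2 × 7.29×10⁻⁵ × sin 52° = 1.15×10⁻⁴ s⁻¹
Height gradient: |∂Z/∂n| = 30 m / 625000 m = 4.80×10⁻⁵
On a pressure surface, geostrophic balance gives V_g = (g/f)|∂Z/∂n|:
V_g = 9.81 × 4.80×10⁻⁵ / 1.15×10⁻⁴ = 4.10 m/s
Converting: 4.10 m/s × 3.6 = 14.8 km/h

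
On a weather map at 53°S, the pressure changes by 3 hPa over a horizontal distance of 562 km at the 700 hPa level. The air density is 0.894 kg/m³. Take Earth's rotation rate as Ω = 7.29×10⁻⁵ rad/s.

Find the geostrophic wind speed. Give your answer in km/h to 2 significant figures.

18 km/h

Coriolis parameter at 53°S:
f = 2Ω sin φ = 2 × 7.29×10⁻⁵ × sin 53° = 1.16×10⁻⁴ s⁻¹
Pressure gradient: |∂P/∂n| = 300 Pa / 562000 m = 5.34×10⁻⁴ Pa/m
Geostrophic balance (pressure-gradient force = Coriolis force):
V_g = (1/(fρ)) |∂P/∂n| = 5.34×10⁻⁴ / (1.16×10⁻⁴ × 0.894) = 5.13 m/s
Converting: 5.13 m/s × 3.6 = 18 km/h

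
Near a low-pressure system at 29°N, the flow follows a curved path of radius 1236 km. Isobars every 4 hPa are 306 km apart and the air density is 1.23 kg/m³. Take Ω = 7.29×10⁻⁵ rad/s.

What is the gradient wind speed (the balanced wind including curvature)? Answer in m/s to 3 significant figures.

Coriolis parameter at 29°N:
f = 2Ω sin φ = 2 × 7.29×10⁻⁵ × sin 29° = 7.07×10⁻⁵ s⁻¹
Pressure gradient: |∂P/∂n| = 400 Pa / 306000 m = 1.31×10⁻³ Pa/m
Geostrophic speed: V_g = |∂P/∂n|/(fρ) = 1.31×10⁻³/(7.07×10⁻⁵ × 1.23) = 15.0 m/s
Around a low, centrifugal force acts outward with Coriolis, so pressure-gradient force balances both:
(1/ρ)|∂P/∂n| = fV + V²/R  →  V² + fR·V − fR·V_g = 0
With fR = 7.07×10⁻⁵ × 1236×10³ m = 87.4 m/s:
V = [−fR + √((fR)² + 4 fR V_g)]/2 = [−87.4 + √(87.4² + 4×87.4×15)]/2 = 13.1 m/s
Subgeostrophic (V < V_g = 15 m/s), as expected around a low.

13.1 m/s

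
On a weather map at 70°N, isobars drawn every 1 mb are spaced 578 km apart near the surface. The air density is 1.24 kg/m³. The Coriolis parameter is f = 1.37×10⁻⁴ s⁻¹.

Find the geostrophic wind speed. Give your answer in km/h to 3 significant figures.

3.67 km/h

Pressure gradient: |∂P/∂n| = 100 Pa / 578000 m = 1.73×10⁻⁴ Pa/m
Geostrophic balance (pressure-gradient force = Coriolis force):
V_g = (1/(fρ)) |∂P/∂n| = 1.73×10⁻⁴ / (1.37×10⁻⁴ × 1.24) = 1.02 m/s
Converting: 1.02 m/s × 3.6 = 3.67 km/h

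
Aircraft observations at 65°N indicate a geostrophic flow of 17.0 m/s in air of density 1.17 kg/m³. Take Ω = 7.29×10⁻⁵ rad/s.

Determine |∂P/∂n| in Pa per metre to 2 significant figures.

2.6×10⁻³ Pa/m

Coriolis parameter at 65°N:
f = 2Ω sin φ = 2 × 7.29×10⁻⁵ × sin 65° = 1.32×10⁻⁴ s⁻¹
Geostrophic balance rearranged: |∂P/∂n| = f ρ V_g
|∂P/∂n| = 1.32×10⁻⁴ × 1.17 × 17.0 = 2.63×10⁻³ Pa/m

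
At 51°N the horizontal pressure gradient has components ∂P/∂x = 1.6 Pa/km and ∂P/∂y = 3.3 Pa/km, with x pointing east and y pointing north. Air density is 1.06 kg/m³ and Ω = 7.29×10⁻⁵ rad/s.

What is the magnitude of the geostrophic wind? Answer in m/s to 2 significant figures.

Coriolis parameter at 51°N:
f = 2Ω sin φ = 2 × 7.29×10⁻⁵ × sin 51° = 1.13×10⁻⁴ s⁻¹
Component geostrophic relations (x east, y north):
u_g = −(1/(fρ)) ∂P/∂y,  v_g = (1/(fρ)) ∂P/∂x
u_g = −(3.3×10⁻³)/(1.13×10⁻⁴ × 1.06) = −27.5 m/s;  v_g = (1.6×10⁻³)/(1.13×10⁻⁴ × 1.06) = 13.3 m/s
|V_g| = √(u_g² + v_g²) = 30.5 m/s

31 m/s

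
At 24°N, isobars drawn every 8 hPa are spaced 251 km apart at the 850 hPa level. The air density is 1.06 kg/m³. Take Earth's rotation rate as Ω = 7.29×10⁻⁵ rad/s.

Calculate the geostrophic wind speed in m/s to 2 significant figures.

51 m/s

Coriolis parameter at 24°N:
f = 2Ω sin φ = 2 × 7.29×10⁻⁵ × sin 24° = 5.93×10⁻⁵ s⁻¹
Pressure gradient: |∂P/∂n| = 800 Pa / 251000 m = 3.19×10⁻³ Pa/m
Geostrophic balance (pressure-gradient force = Coriolis force):
V_g = (1/(fρ)) |∂P/∂n| = 3.19×10⁻³ / (5.93×10⁻⁵ × 1.06) = 50.7 m/s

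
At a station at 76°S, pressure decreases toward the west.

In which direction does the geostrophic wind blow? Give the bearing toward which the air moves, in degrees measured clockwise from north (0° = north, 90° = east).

180°

The pressure-gradient force points toward the west (bearing 270°).
Geostrophic balance: in the Southern Hemisphere the Coriolis force deflects motion to the left, so the geostrophic wind blows 90° to the left of the pressure-gradient force (low pressure on the right).
Rotating 270° by 90° counterclockwise gives 180° — the wind blows toward the south.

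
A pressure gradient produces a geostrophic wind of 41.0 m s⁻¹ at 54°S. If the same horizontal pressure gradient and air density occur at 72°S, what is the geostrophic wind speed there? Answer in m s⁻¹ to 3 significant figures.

With the same pressure gradient and density, V_g ∝ 1/f ∝ 1/sin φ.
V₂ = V₁ · sin φ₁ / sin φ₂ = 41.0 × sin 54° / sin 72°
V₂ = 41.0 × 0.8090/0.9511 = 34.9 m s⁻¹

34.9 m s⁻¹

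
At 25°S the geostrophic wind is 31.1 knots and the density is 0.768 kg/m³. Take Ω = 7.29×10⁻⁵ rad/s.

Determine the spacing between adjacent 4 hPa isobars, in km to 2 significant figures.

Coriolis parameter at 25°S:
f = 2Ω sin φ = 2 × 7.29×10⁻⁵ × sin 25° = 6.16×10⁻⁵ s⁻¹
Wind speed in SI: 31.1 knots = 16.0 m/s
Geostrophic balance rearranged: |∂P/∂n| = f ρ V_g
|∂P/∂n| = 6.16×10⁻⁵ × 0.768 × 16.0 = 7.57×10⁻⁴ Pa/m
Isobar spacing: Δn = ΔP/|∂P/∂n| = 400 Pa / 7.57×10⁻⁴ Pa/m = 528317 m ≈ 530 km

530 km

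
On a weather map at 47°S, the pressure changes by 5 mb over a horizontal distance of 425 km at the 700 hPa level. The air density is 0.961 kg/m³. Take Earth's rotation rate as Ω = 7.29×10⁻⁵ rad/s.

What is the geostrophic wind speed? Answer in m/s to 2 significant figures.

Coriolis parameter at 47°S:
f = 2Ω sin φ = 2 × 7.29×10⁻⁵ × sin 47° = 1.07×10⁻⁴ s⁻¹
Pressure gradient: |∂P/∂n| = 500 Pa / 425000 m = 1.18×10⁻³ Pa/m
Geostrophic balance (pressure-gradient force = Coriolis force):
V_g = (1/(fρ)) |∂P/∂n| = 1.18×10⁻³ / (1.07×10⁻⁴ × 0.961) = 11.5 m/s

11 m/s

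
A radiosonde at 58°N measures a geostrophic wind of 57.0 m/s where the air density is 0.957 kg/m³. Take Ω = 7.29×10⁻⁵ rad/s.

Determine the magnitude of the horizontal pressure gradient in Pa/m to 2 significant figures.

6.7×10⁻³ Pa/m

Coriolis parameter at 58°N:
f = 2Ω sin φ = 2 × 7.29×10⁻⁵ × sin 58° = 1.24×10⁻⁴ s⁻¹
Geostrophic balance rearranged: |∂P/∂n| = f ρ V_g
|∂P/∂n| = 1.24×10⁻⁴ × 0.957 × 57.0 = 6.74×10⁻³ Pa/m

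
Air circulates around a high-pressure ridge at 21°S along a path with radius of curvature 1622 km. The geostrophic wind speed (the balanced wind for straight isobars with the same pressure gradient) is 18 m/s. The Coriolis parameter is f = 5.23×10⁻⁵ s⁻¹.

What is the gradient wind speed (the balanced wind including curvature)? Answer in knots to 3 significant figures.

Around a high, pressure-gradient force acts outward with centrifugal, so Coriolis balances both:
fV = (1/ρ)|∂P/∂n| + V²/R  →  V² − fR·V + fR·V_g = 0
With fR = 5.23×10⁻⁵ × 1622×10³ m = 84.8 m/s:
V = [fR − √((fR)² − 4 fR V_g)]/2 = [84.8 − √(84.8² − 4×84.8×18)]/2 = 25.9 m/s
Supergeostrophic (V > V_g = 18 m/s), as expected around a high.
Converting: 25.9 m/s × 1.944 = 50.4 knots

50.4 knots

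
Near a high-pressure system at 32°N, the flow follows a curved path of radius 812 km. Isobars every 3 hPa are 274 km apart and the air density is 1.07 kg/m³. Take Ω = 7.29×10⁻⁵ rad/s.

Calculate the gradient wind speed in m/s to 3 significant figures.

Coriolis parameter at 32°N:
f = 2Ω sin φ = 2 × 7.29×10⁻⁵ × sin 32° = 7.73×10⁻⁵ s⁻¹
Pressure gradient: |∂P/∂n| = 300 Pa / 274000 m = 1.09×10⁻³ Pa/m
Geostrophic speed: V_g = |∂P/∂n|/(fρ) = 1.09×10⁻³/(7.73×10⁻⁵ × 1.07) = 13.2 m/s
Around a high, pressure-gradient force acts outward with centrifugal, so Coriolis balances both:
fV = (1/ρ)|∂P/∂n| + V²/R  →  V² − fR·V + fR·V_g = 0
With fR = 7.73×10⁻⁵ × 812×10³ m = 62.7 m/s:
V = [fR − √((fR)² − 4 fR V_g)]/2 = [62.7 − √(62.7² − 4×62.7×13.2)]/2 = 19 m/s
Supergeostrophic (V > V_g = 13.2 m/s), as expected around a high.

19.0 m/s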